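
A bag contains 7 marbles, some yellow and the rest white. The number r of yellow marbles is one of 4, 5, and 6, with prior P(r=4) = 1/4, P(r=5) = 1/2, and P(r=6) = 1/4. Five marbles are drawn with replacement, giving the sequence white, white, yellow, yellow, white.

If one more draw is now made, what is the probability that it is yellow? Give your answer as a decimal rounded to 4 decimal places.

0.6491

Under each hypothesis, the probability of the observed sequence is: P(data | r = 4) = (3/7)(3/7)(4/7)(4/7)(3/7) = 0.025704; P(data | r = 5) = (2/7)(2/7)(5/7)(5/7)(2/7) = 0.0119; P(data | r = 6) = (1/7)(1/7)(6/7)(6/7)(1/7) = 0.002142.
Multiplying each by its prior: 1/4 · 0.025704 = 0.0064259, 1/2 · 0.0119 = 0.0059499, 1/4 · 0.002142 = 0.00053549; with total 0.012911.
Normalising, the posterior is P(r = 4 | data) = 0.4977, P(r = 5 | data) = 0.46083, P(r = 6 | data) = 0.041475.
Averaging over the posterior, P(yellow next | data) = (4/7)(0.4977) + (5/7)(0.46083) + (6/7)(0.041475) = 0.64911.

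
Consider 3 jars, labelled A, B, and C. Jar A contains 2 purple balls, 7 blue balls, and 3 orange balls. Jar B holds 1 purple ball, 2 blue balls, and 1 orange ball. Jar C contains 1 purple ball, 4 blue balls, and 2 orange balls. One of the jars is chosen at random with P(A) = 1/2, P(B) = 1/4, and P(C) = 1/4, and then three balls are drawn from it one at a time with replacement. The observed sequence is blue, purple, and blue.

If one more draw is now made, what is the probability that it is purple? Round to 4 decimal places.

The likelihood of the observed sequence under each hypothesis: P(data | jar A) = (7/12)(2/12)(7/12) = 0.056713; P(data | jar B) = (2/4)(1/4)(2/4) = 0.0625; P(data | jar C) = (4/7)(1/7)(4/7) = 0.046647.
Weighting by the prior gives 1/2 · 0.056713 = 0.028356, 1/4 · 0.0625 = 0.015625, 1/4 · 0.046647 = 0.011662; with total 0.055643.
Dividing through by the total gives posterior P(jar A | data) = 0.50961, P(jar B | data) = 0.28081, P(jar C | data) = 0.20958.
So P(purple next | data) = Σ P(purple next | H) P(H | data) = (1/6)(0.50961) + (1/4)(0.28081) + (1/7)(0.20958) = 0.18508.

0.1851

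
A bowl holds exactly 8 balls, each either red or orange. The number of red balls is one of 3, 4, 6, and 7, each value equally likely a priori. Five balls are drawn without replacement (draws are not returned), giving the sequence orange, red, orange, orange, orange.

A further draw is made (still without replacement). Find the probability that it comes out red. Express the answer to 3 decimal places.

Under each hypothesis, the probability of the observed sequence is: P(data | r = 3) = (5/8)(3/7)(4/6)(3/5)(2/4) = 0.053571; P(data | r = 4) = (4/8)(4/7)(3/6)(2/5)(1/4) = 0.014286; P(data | r = 6) = (2/8)(6/7)(1/6)(0/5) = 0; P(data | r = 7) = (1/8)(7/7)(0/6) = 0.
Multiplying each by its prior: 1/4 · 0.053571 = 0.013393, 1/4 · 0.014286 = 0.0035714, 1/4 · 0 = 0, 1/4 · 0 = 0; summing to 0.016964.
Dividing through by the total gives posterior P(r = 3 | data) = 0.78947, P(r = 4 | data) = 0.21053, P(r = 6 | data) = 0, P(r = 7 | data) = 0.
The predictive probability is P(red next | data) = (2/3)(0.78947) + (1)(0.21053) = 0.73684.

0.737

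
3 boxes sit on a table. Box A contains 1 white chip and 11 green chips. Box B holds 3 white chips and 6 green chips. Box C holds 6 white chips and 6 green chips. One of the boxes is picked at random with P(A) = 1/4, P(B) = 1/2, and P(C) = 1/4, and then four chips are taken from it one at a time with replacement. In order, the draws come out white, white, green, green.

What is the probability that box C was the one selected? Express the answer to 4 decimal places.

Compute the likelihood of the observed sequence for each case: P(data | box A) = (1/12)(1/12)(11/12)(11/12) = 0.0058353; P(data | box B) = (3/9)(3/9)(6/9)(6/9) = 0.049383; P(data | box C) = (6/12)(6/12)(6/12)(6/12) = 0.0625.
Multiplying each by its prior: 1/4 · 0.0058353 = 0.0014588, 1/2 · 0.049383 = 0.024691, 1/4 · 0.0625 = 0.015625; summing to 0.041775.
By Bayes' rule, P(box C | data) = (0.015625) / (0.041775) = 0.37403.

0.3740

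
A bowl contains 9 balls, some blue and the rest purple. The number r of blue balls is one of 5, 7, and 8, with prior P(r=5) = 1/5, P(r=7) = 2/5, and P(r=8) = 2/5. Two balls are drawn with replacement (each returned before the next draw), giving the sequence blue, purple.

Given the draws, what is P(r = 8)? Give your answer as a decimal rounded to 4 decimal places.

0.2500

Compute the likelihood of the observed sequence for each case: P(data | r = 5) = (5/9)(4/9) = 20/81; P(data | r = 7) = (7/9)(2/9) = 14/81; P(data | r = 8) = (8/9)(1/9) = 8/81.
Multiplying each by its prior: 1/5 · 20/81 = 4/81, 2/5 · 14/81 = 28/405, 2/5 · 8/81 = 16/405; summing to 64/405.
So P(r = 8 | data) = (16/405) / (64/405) = 1/4.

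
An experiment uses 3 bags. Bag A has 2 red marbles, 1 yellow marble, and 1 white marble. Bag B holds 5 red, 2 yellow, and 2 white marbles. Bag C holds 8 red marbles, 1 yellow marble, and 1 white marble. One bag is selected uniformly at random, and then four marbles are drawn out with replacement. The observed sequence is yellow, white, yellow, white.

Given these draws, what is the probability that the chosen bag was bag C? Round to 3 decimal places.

0.016

The likelihood of the observed sequence under each hypothesis: P(data | bag A) = (1/4)(1/4)(1/4)(1/4) = 0.0039062; P(data | bag B) = (2/9)(2/9)(2/9)(2/9) = 0.0024387; P(data | bag C) = (1/10)(1/10)(1/10)(1/10) = 0.0001.
The prior-weighted likelihoods are 1/3 · 0.0039062 = 0.0013021, 1/3 · 0.0024387 = 0.00081288, 1/3 · 0.0001 = 3.3333e-05; summing to 0.0021483.
Hence P(bag C | data) = (3.3333e-05) / (0.0021483) = 0.015516.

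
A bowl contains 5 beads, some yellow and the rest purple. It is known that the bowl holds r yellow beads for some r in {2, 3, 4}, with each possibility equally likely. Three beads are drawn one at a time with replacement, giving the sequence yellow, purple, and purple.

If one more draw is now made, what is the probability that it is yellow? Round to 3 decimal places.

Compute the likelihood of the observed sequence for each case: P(data | r = 2) = (2/5)(3/5)(3/5) = 18/125; P(data | r = 3) = (3/5)(2/5)(2/5) = 12/125; P(data | r = 4) = (4/5)(1/5)(1/5) = 4/125.
Multiplying each by its prior: 1/3 · 18/125 = 6/125, 1/3 · 12/125 = 4/125, 1/3 · 4/125 = 4/375; summing to 34/375.
The posterior is then P(r = 2 | data) = 9/17, P(r = 3 | data) = 6/17, P(r = 4 | data) = 2/17.
So P(yellow next | data) = Σ P(yellow next | H) P(H | data) = (2/5)(9/17) + (3/5)(6/17) + (4/5)(2/17) = 44/85.

0.518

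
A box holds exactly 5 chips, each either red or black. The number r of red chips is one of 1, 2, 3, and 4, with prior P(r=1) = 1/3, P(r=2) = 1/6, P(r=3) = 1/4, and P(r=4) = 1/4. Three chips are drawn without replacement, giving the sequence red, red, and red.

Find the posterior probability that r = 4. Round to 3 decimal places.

Under each hypothesis, the probability of the observed sequence is: P(data | r = 1) = (1/5)(0/4) = 0; P(data | r = 2) = (2/5)(1/4)(0/3) = 0; P(data | r = 3) = (3/5)(2/4)(1/3) = 1/10; P(data | r = 4) = (4/5)(3/4)(2/3) = 2/5.
The prior-weighted likelihoods are 1/3 · 0 = 0, 1/6 · 0 = 0, 1/4 · 1/10 = 1/40, 1/4 · 2/5 = 1/10; summing to 1/8.
Hence P(r = 4 | data) = (1/10) / (1/8) = 4/5.

0.800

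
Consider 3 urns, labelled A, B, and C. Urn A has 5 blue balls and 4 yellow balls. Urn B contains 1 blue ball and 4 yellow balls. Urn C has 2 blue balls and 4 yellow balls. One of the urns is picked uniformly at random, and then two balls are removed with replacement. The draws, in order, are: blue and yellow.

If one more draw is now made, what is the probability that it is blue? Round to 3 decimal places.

0.387

For each hypothesis, P(data | H) works out to: P(data | urn A) = (5/9)(4/9) = 0.24691; P(data | urn B) = (1/5)(4/5) = 0.16; P(data | urn C) = (2/6)(4/6) = 0.22222.
Weighting by the prior gives 1/3 · 0.24691 = 0.082305, 1/3 · 0.16 = 0.053333, 1/3 · 0.22222 = 0.074074; these sum to 0.20971.
Normalising, the posterior is P(urn A | data) = 0.39246, P(urn B | data) = 0.25432, P(urn C | data) = 0.35322.
The predictive probability is P(blue next | data) = (5/9)(0.39246) + (1/5)(0.25432) + (1/3)(0.35322) = 0.38664.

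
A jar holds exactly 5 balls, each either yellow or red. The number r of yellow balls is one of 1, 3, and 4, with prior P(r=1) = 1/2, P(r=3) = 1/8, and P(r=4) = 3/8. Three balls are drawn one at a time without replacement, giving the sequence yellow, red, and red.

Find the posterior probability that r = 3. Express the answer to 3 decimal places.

0.111

Under each hypothesis, the probability of the observed sequence is: P(data | r = 1) = (1/5)(4/4)(3/3) = 1/5; P(data | r = 3) = (3/5)(2/4)(1/3) = 1/10; P(data | r = 4) = (4/5)(1/4)(0/3) = 0.
Weighting by the prior gives 1/2 · 1/5 = 1/10, 1/8 · 1/10 = 1/80, 3/8 · 0 = 0; these sum to 9/80.
Therefore the posterior P(r = 3 | data) = (1/80) / (9/80) = 1/9.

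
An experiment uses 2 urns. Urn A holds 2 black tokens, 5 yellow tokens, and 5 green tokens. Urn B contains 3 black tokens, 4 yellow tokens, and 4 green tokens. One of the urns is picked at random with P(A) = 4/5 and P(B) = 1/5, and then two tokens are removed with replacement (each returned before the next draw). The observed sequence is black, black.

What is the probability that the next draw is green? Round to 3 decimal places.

0.395

Compute the likelihood of the observed sequence for each case: P(data | urn A) = (2/12)(2/12) = 0.027778; P(data | urn B) = (3/11)(3/11) = 0.07438.
The prior-weighted likelihoods are 4/5 · 0.027778 = 0.022222, 1/5 · 0.07438 = 0.014876; summing to 0.037098.
Normalising, the posterior is P(urn A | data) = 0.59901, P(urn B | data) = 0.40099.
So P(green next | data) = Σ P(green next | H) P(H | data) = (5/12)(0.59901) + (4/11)(0.40099) = 0.3954.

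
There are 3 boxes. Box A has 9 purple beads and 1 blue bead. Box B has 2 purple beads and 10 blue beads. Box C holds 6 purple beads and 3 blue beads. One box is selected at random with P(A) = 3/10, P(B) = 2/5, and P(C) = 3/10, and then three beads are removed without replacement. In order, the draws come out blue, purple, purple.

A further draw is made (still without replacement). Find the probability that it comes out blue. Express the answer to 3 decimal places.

0.267

For each hypothesis, P(data | H) works out to: P(data | box A) = (1/10)(9/9)(8/8) = 0.1; P(data | box B) = (10/12)(2/11)(1/10) = 0.015152; P(data | box C) = (3/9)(6/8)(5/7) = 0.17857.
Weighting by the prior gives 3/10 · 0.1 = 0.03, 2/5 · 0.015152 = 0.0060606, 3/10 · 0.17857 = 0.053571; these sum to 0.089632.
Dividing through by the total gives posterior P(box A | data) = 0.3347, P(box B | data) = 0.067617, P(box C | data) = 0.59768.
The predictive probability is P(blue next | data) = (0)(0.3347) + (1)(0.067617) + (1/3)(0.59768) = 0.26684.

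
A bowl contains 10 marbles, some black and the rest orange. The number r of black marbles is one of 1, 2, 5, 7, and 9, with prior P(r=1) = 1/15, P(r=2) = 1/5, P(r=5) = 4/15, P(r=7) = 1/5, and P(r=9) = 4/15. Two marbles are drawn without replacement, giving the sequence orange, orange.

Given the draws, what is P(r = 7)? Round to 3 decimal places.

Under each hypothesis, the probability of the observed sequence is: P(data | r = 1) = (9/10)(8/9) = 4/5; P(data | r = 2) = (8/10)(7/9) = 28/45; P(data | r = 5) = (5/10)(4/9) = 2/9; P(data | r = 7) = (3/10)(2/9) = 1/15; P(data | r = 9) = (1/10)(0/9) = 0.
Multiplying each by its prior: 1/15 · 4/5 = 4/75, 1/5 · 28/45 = 28/225, 4/15 · 2/9 = 8/135, 1/5 · 1/15 = 1/75, 4/15 · 0 = 0; summing to 169/675.
Hence P(r = 7 | data) = (1/75) / (169/675) = 9/169.

0.053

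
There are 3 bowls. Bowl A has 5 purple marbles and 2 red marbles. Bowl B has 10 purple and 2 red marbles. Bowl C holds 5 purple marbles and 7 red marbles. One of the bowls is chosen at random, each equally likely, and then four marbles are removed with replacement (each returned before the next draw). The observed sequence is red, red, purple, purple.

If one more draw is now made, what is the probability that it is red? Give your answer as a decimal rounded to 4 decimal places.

The likelihood of the observed sequence under each hypothesis: P(data | bowl A) = (2/7)(2/7)(5/7)(5/7) = 0.041649; P(data | bowl B) = (2/12)(2/12)(10/12)(10/12) = 0.01929; P(data | bowl C) = (7/12)(7/12)(5/12)(5/12) = 0.059076.
The prior-weighted likelihoods are 1/3 · 0.041649 = 0.013883, 1/3 · 0.01929 = 0.00643, 1/3 · 0.059076 = 0.019692; with total 0.040005.
Dividing through by the total gives posterior P(bowl A | data) = 0.34703, P(bowl B | data) = 0.16073, P(bowl C | data) = 0.49224.
So P(red next | data) = Σ P(red next | H) P(H | data) = (2/7)(0.34703) + (1/6)(0.16073) + (7/12)(0.49224) = 0.41308.

0.4131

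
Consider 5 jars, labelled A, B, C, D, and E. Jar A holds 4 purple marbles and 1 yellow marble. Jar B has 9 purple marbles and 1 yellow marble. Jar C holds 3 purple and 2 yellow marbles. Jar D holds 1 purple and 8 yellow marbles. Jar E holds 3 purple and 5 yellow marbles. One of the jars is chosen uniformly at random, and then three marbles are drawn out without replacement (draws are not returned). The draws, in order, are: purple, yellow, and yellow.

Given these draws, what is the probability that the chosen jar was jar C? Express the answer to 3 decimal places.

0.257

Under each hypothesis, the probability of the observed sequence is: P(data | jar A) = (4/5)(1/4)(0/3) = 0; P(data | jar B) = (9/10)(1/9)(0/8) = 0; P(data | jar C) = (3/5)(2/4)(1/3) = 0.1; P(data | jar D) = (1/9)(8/8)(7/7) = 0.11111; P(data | jar E) = (3/8)(5/7)(4/6) = 0.17857.
Weighting by the prior gives 1/5 · 0 = 0, 1/5 · 0 = 0, 1/5 · 0.1 = 0.02, 1/5 · 0.11111 = 0.022222, 1/5 · 0.17857 = 0.035714; summing to 0.077937.
By Bayes' rule, P(jar C | data) = (0.02) / (0.077937) = 0.25662.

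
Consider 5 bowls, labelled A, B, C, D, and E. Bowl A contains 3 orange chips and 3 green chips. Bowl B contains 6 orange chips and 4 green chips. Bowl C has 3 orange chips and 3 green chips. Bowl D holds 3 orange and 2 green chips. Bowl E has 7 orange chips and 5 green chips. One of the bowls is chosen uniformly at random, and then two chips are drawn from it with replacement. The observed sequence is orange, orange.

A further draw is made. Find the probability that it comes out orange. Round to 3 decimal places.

Compute the likelihood of the observed sequence for each case: P(data | bowl A) = (3/6)(3/6) = 0.25; P(data | bowl B) = (6/10)(6/10) = 0.36; P(data | bowl C) = (3/6)(3/6) = 0.25; P(data | bowl D) = (3/5)(3/5) = 0.36; P(data | bowl E) = (7/12)(7/12) = 0.34028.
Weighting by the prior gives 1/5 · 0.25 = 0.05, 1/5 · 0.36 = 0.072, 1/5 · 0.25 = 0.05, 1/5 · 0.36 = 0.072, 1/5 · 0.34028 = 0.068056; summing to 0.31206.
Normalising, the posterior is P(bowl A | data) = 0.16023, P(bowl B | data) = 0.23073, P(bowl C | data) = 0.16023, P(bowl D | data) = 0.23073, P(bowl E | data) = 0.21809.
The predictive probability is P(orange next | data) = (1/2)(0.16023) + (3/5)(0.23073) + (1/2)(0.16023) + (3/5)(0.23073) + (7/12)(0.21809) = 0.56432.

0.564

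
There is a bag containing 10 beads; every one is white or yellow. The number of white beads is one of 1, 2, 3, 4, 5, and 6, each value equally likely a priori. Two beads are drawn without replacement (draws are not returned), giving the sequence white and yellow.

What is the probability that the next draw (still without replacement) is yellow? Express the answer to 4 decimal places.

0.6324

Compute the likelihood of the observed sequence for each case: P(data | r = 1) = (1/10)(9/9) = 1/10; P(data | r = 2) = (2/10)(8/9) = 8/45; P(data | r = 3) = (3/10)(7/9) = 7/30; P(data | r = 4) = (4/10)(6/9) = 4/15; P(data | r = 5) = (5/10)(5/9) = 5/18; P(data | r = 6) = (6/10)(4/9) = 4/15.
Weighting by the prior gives 1/6 · 1/10 = 1/60, 1/6 · 8/45 = 4/135, 1/6 · 7/30 = 7/180, 1/6 · 4/15 = 2/45, 1/6 · 5/18 = 5/108, 1/6 · 4/15 = 2/45; summing to 119/540.
The posterior is then P(r = 1 | data) = 9/119, P(r = 2 | data) = 16/119, P(r = 3 | data) = 3/17, P(r = 4 | data) = 24/119, P(r = 5 | data) = 25/119, P(r = 6 | data) = 24/119.
Averaging over the posterior, P(yellow next | data) = (1)(9/119) + (7/8)(16/119) + (3/4)(3/17) + (5/8)(24/119) + (1/2)(25/119) + (3/8)(24/119) = 43/68.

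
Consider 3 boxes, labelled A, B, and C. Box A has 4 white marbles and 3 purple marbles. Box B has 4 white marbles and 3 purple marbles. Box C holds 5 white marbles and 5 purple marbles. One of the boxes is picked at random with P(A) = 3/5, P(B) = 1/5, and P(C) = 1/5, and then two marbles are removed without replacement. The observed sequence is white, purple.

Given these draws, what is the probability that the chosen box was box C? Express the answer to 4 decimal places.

0.1955

The likelihood of the observed sequence under each hypothesis: P(data | box A) = (4/7)(3/6) = 2/7; P(data | box B) = (4/7)(3/6) = 2/7; P(data | box C) = (5/10)(5/9) = 5/18.
Multiplying each by its prior: 3/5 · 2/7 = 6/35, 1/5 · 2/7 = 2/35, 1/5 · 5/18 = 1/18; summing to 179/630.
So P(box C | data) = (1/18) / (179/630) = 35/179.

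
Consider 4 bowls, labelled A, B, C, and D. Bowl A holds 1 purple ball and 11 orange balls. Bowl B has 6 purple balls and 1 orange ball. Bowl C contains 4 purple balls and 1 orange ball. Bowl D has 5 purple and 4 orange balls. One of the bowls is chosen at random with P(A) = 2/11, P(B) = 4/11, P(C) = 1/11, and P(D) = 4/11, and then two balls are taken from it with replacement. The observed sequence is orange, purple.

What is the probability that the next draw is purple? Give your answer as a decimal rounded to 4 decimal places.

0.6196

Under each hypothesis, the probability of the observed sequence is: P(data | bowl A) = (11/12)(1/12) = 0.076389; P(data | bowl B) = (1/7)(6/7) = 0.12245; P(data | bowl C) = (1/5)(4/5) = 0.16; P(data | bowl D) = (4/9)(5/9) = 0.24691.
The prior-weighted likelihoods are 2/11 · 0.076389 = 0.013889, 4/11 · 0.12245 = 0.044527, 1/11 · 0.16 = 0.014545, 4/11 · 0.24691 = 0.089787; these sum to 0.16275.
The posterior is then P(bowl A | data) = 0.08534, P(bowl B | data) = 0.27359, P(bowl C | data) = 0.089374, P(bowl D | data) = 0.55169.
The predictive probability is P(purple next | data) = (1/12)(0.08534) + (6/7)(0.27359) + (4/5)(0.089374) + (5/9)(0.55169) = 0.61962.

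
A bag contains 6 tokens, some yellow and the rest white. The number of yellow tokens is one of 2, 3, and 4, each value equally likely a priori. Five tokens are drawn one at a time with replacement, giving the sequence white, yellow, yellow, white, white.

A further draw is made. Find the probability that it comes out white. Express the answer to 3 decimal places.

0.534

For each hypothesis, P(data | H) works out to: P(data | r = 2) = (4/6)(2/6)(2/6)(4/6)(4/6) = 0.032922; P(data | r = 3) = (3/6)(3/6)(3/6)(3/6)(3/6) = 0.03125; P(data | r = 4) = (2/6)(4/6)(4/6)(2/6)(2/6) = 0.016461.
The prior-weighted likelihoods are 1/3 · 0.032922 = 0.010974, 1/3 · 0.03125 = 0.010417, 1/3 · 0.016461 = 0.005487; with total 0.026878.
Dividing through by the total gives posterior P(r = 2 | data) = 0.40829, P(r = 3 | data) = 0.38756, P(r = 4 | data) = 0.20415.
The predictive probability is P(white next | data) = (2/3)(0.40829) + (1/2)(0.38756) + (1/3)(0.20415) = 0.53402.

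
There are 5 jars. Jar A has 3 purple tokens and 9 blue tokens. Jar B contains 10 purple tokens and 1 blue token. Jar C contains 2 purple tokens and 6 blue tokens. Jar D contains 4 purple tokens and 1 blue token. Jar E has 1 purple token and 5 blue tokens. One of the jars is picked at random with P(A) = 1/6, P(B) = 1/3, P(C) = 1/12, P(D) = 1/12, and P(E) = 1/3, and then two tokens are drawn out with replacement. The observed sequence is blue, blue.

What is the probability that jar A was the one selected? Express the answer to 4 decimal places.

0.2479

For each hypothesis, P(data | H) works out to: P(data | jar A) = (9/12)(9/12) = 0.5625; P(data | jar B) = (1/11)(1/11) = 0.0082645; P(data | jar C) = (6/8)(6/8) = 0.5625; P(data | jar D) = (1/5)(1/5) = 0.04; P(data | jar E) = (5/6)(5/6) = 0.69444.
Weighting by the prior gives 1/6 · 0.5625 = 0.09375, 1/3 · 0.0082645 = 0.0027548, 1/12 · 0.5625 = 0.046875, 1/12 · 0.04 = 0.0033333, 1/3 · 0.69444 = 0.23148; summing to 0.37819.
Therefore the posterior P(jar A | data) = (0.09375) / (0.37819) = 0.24789.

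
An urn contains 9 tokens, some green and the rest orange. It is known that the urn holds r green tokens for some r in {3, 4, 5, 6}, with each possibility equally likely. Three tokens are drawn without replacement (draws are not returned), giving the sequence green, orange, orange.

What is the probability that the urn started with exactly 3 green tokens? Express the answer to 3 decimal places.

0.338

Compute the likelihood of the observed sequence for each case: P(data | r = 3) = (3/9)(6/8)(5/7) = 5/28; P(data | r = 4) = (4/9)(5/8)(4/7) = 10/63; P(data | r = 5) = (5/9)(4/8)(3/7) = 5/42; P(data | r = 6) = (6/9)(3/8)(2/7) = 1/14.
Multiplying each by its prior: 1/4 · 5/28 = 5/112, 1/4 · 10/63 = 5/126, 1/4 · 5/42 = 5/168, 1/4 · 1/14 = 1/56; with total 19/144.
So P(r = 3 | data) = (5/112) / (19/144) = 45/133.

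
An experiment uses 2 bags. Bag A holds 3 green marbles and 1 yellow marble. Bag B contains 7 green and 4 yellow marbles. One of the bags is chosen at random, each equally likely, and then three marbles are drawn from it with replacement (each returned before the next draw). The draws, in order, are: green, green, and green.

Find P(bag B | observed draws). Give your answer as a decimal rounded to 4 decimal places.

For each hypothesis, P(data | H) works out to: P(data | bag A) = (3/4)(3/4)(3/4) = 0.42188; P(data | bag B) = (7/11)(7/11)(7/11) = 0.2577.
Multiplying each by its prior: 1/2 · 0.42188 = 0.21094, 1/2 · 0.2577 = 0.12885; summing to 0.33979.
Hence P(bag B | data) = (0.12885) / (0.33979) = 0.37921.

0.3792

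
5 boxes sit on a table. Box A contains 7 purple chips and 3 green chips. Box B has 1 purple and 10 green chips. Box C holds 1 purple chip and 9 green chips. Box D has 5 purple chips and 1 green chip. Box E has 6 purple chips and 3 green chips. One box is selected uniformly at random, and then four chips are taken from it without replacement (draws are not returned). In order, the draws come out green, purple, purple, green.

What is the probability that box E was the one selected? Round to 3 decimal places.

0.543

Compute the likelihood of the observed sequence for each case: P(data | box A) = (3/10)(7/9)(6/8)(2/7) = 0.05; P(data | box B) = (10/11)(1/10)(0/9) = 0; P(data | box C) = (9/10)(1/9)(0/8) = 0; P(data | box D) = (1/6)(5/5)(4/4)(0/3) = 0; P(data | box E) = (3/9)(6/8)(5/7)(2/6) = 0.059524.
Multiplying each by its prior: 1/5 · 0.05 = 0.01, 1/5 · 0 = 0, 1/5 · 0 = 0, 1/5 · 0 = 0, 1/5 · 0.059524 = 0.011905; with total 0.021905.
Hence P(box E | data) = (0.011905) / (0.021905) = 0.54348.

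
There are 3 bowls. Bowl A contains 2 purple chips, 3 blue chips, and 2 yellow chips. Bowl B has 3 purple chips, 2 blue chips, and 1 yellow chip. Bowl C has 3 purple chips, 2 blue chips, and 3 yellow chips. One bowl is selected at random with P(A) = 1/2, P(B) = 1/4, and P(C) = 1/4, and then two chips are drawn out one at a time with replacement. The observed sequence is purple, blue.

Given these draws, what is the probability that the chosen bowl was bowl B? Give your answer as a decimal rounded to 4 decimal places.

0.3298

Under each hypothesis, the probability of the observed sequence is: P(data | bowl A) = (2/7)(3/7) = 0.12245; P(data | bowl B) = (3/6)(2/6) = 0.16667; P(data | bowl C) = (3/8)(2/8) = 0.09375.
Multiplying each by its prior: 1/2 · 0.12245 = 0.061224, 1/4 · 0.16667 = 0.041667, 1/4 · 0.09375 = 0.023438; these sum to 0.12633.
Therefore the posterior P(bowl B | data) = (0.041667) / (0.12633) = 0.32983.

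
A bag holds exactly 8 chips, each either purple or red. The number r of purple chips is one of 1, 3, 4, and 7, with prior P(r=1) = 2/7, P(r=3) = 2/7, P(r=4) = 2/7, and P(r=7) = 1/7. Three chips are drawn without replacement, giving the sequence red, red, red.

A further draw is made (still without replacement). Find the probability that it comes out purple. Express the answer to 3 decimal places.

Under each hypothesis, the probability of the observed sequence is: P(data | r = 1) = (7/8)(6/7)(5/6) = 5/8; P(data | r = 3) = (5/8)(4/7)(3/6) = 5/28; P(data | r = 4) = (4/8)(3/7)(2/6) = 1/14; P(data | r = 7) = (1/8)(0/7) = 0.
The prior-weighted likelihoods are 2/7 · 5/8 = 5/28, 2/7 · 5/28 = 5/98, 2/7 · 1/14 = 1/49, 1/7 · 0 = 0; these sum to 1/4.
The posterior is then P(r = 1 | data) = 5/7, P(r = 3 | data) = 10/49, P(r = 4 | data) = 4/49, P(r = 7 | data) = 0.
So P(purple next | data) = Σ P(purple next | H) P(H | data) = (1/5)(5/7) + (3/5)(10/49) + (4/5)(4/49) = 81/245.

0.331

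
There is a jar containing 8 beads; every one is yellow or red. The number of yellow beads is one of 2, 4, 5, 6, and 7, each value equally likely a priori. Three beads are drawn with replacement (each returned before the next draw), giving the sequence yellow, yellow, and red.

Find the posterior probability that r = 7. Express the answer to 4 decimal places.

For each hypothesis, P(data | H) works out to: P(data | r = 2) = (2/8)(2/8)(6/8) = 0.046875; P(data | r = 4) = (4/8)(4/8)(4/8) = 0.125; P(data | r = 5) = (5/8)(5/8)(3/8) = 0.14648; P(data | r = 6) = (6/8)(6/8)(2/8) = 0.14062; P(data | r = 7) = (7/8)(7/8)(1/8) = 0.095703.
Multiplying each by its prior: 1/5 · 0.046875 = 0.009375, 1/5 · 0.125 = 0.025, 1/5 · 0.14648 = 0.029297, 1/5 · 0.14062 = 0.028125, 1/5 · 0.095703 = 0.019141; with total 0.11094.
By Bayes' rule, P(r = 7 | data) = (0.019141) / (0.11094) = 0.17254.

0.1725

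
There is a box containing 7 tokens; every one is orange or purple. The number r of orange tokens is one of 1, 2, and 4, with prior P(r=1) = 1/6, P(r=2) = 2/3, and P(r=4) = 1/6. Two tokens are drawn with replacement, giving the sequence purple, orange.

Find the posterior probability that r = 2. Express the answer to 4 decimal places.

Compute the likelihood of the observed sequence for each case: P(data | r = 1) = (6/7)(1/7) = 6/49; P(data | r = 2) = (5/7)(2/7) = 10/49; P(data | r = 4) = (3/7)(4/7) = 12/49.
Weighting by the prior gives 1/6 · 6/49 = 1/49, 2/3 · 10/49 = 20/147, 1/6 · 12/49 = 2/49; summing to 29/147.
Hence P(r = 2 | data) = (20/147) / (29/147) = 20/29.

0.6897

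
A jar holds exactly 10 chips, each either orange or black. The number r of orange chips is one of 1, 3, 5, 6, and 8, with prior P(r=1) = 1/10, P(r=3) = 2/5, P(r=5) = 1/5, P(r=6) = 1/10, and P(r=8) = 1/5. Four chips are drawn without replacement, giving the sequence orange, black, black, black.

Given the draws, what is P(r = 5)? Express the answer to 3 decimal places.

0.159

Under each hypothesis, the probability of the observed sequence is: P(data | r = 1) = (1/10)(9/9)(8/8)(7/7) = 0.1; P(data | r = 3) = (3/10)(7/9)(6/8)(5/7) = 0.125; P(data | r = 5) = (5/10)(5/9)(4/8)(3/7) = 0.059524; P(data | r = 6) = (6/10)(4/9)(3/8)(2/7) = 0.028571; P(data | r = 8) = (8/10)(2/9)(1/8)(0/7) = 0.
The prior-weighted likelihoods are 1/10 · 0.1 = 0.01, 2/5 · 0.125 = 0.05, 1/5 · 0.059524 = 0.011905, 1/10 · 0.028571 = 0.0028571, 1/5 · 0 = 0; with total 0.074762.
Therefore the posterior P(r = 5 | data) = (0.011905) / (0.074762) = 0.15924.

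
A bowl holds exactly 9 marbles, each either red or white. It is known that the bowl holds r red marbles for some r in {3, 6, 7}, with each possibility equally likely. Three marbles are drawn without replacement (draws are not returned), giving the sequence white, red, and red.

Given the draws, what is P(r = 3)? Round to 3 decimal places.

For each hypothesis, P(data | H) works out to: P(data | r = 3) = (6/9)(3/8)(2/7) = 1/14; P(data | r = 6) = (3/9)(6/8)(5/7) = 5/28; P(data | r = 7) = (2/9)(7/8)(6/7) = 1/6.
Multiplying each by its prior: 1/3 · 1/14 = 1/42, 1/3 · 5/28 = 5/84, 1/3 · 1/6 = 1/18; summing to 5/36.
So P(r = 3 | data) = (1/42) / (5/36) = 6/35.

0.171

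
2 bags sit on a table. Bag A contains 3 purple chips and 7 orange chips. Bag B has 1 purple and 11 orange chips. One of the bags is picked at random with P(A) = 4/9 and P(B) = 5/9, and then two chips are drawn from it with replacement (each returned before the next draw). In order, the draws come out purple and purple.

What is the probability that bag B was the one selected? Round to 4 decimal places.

Compute the likelihood of the observed sequence for each case: P(data | bag A) = (3/10)(3/10) = 0.09; P(data | bag B) = (1/12)(1/12) = 0.0069444.
The prior-weighted likelihoods are 4/9 · 0.09 = 0.04, 5/9 · 0.0069444 = 0.003858; these sum to 0.043858.
By Bayes' rule, P(bag B | data) = (0.003858) / (0.043858) = 0.087966.

0.0880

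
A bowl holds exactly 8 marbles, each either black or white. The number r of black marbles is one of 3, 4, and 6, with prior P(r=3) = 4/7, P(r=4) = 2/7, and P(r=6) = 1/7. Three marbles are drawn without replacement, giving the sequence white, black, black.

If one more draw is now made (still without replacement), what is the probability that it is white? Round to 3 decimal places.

Under each hypothesis, the probability of the observed sequence is: P(data | r = 3) = (5/8)(3/7)(2/6) = 5/56; P(data | r = 4) = (4/8)(4/7)(3/6) = 1/7; P(data | r = 6) = (2/8)(6/7)(5/6) = 5/28.
Multiplying each by its prior: 4/7 · 5/56 = 5/98, 2/7 · 1/7 = 2/49, 1/7 · 5/28 = 5/196; these sum to 23/196.
Normalising, the posterior is P(r = 3 | data) = 10/23, P(r = 4 | data) = 8/23, P(r = 6 | data) = 5/23.
Averaging over the posterior, P(white next | data) = (4/5)(10/23) + (3/5)(8/23) + (1/5)(5/23) = 3/5.

0.600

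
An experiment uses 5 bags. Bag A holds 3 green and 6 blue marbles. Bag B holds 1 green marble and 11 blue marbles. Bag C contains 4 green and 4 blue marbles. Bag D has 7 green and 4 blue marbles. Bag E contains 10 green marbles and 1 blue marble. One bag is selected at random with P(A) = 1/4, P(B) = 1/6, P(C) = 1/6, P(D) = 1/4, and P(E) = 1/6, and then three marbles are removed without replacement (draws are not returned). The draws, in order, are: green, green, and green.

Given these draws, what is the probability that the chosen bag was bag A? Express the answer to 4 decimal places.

0.0157

Compute the likelihood of the observed sequence for each case: P(data | bag A) = (3/9)(2/8)(1/7) = 0.011905; P(data | bag B) = (1/12)(0/11) = 0; P(data | bag C) = (4/8)(3/7)(2/6) = 0.071429; P(data | bag D) = (7/11)(6/10)(5/9) = 0.21212; P(data | bag E) = (10/11)(9/10)(8/9) = 0.72727.
The prior-weighted likelihoods are 1/4 · 0.011905 = 0.0029762, 1/6 · 0 = 0, 1/6 · 0.071429 = 0.011905, 1/4 · 0.21212 = 0.05303, 1/6 · 0.72727 = 0.12121; with total 0.18912.
Hence P(bag A | data) = (0.0029762) / (0.18912) = 0.015737.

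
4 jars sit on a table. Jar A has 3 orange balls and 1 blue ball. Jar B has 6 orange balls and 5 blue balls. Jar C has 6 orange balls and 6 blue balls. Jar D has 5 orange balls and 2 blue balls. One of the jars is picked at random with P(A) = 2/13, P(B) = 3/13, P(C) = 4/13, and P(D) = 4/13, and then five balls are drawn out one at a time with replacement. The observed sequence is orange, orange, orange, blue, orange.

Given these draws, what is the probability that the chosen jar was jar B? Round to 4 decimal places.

0.1721

Compute the likelihood of the observed sequence for each case: P(data | jar A) = (3/4)(3/4)(3/4)(1/4)(3/4) = 0.079102; P(data | jar B) = (6/11)(6/11)(6/11)(5/11)(6/11) = 0.040236; P(data | jar C) = (6/12)(6/12)(6/12)(6/12)(6/12) = 0.03125; P(data | jar D) = (5/7)(5/7)(5/7)(2/7)(5/7) = 0.074374.
The prior-weighted likelihoods are 2/13 · 0.079102 = 0.012169, 3/13 · 0.040236 = 0.0092852, 4/13 · 0.03125 = 0.0096154, 4/13 · 0.074374 = 0.022884; these sum to 0.053954.
By Bayes' rule, P(jar B | data) = (0.0092852) / (0.053954) = 0.17209.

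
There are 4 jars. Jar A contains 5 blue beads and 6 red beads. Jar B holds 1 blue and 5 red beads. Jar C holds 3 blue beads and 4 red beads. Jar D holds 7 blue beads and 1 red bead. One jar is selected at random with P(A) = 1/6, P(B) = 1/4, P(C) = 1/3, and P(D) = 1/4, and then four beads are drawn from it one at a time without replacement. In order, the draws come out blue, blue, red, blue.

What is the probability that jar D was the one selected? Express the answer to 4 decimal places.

Compute the likelihood of the observed sequence for each case: P(data | jar A) = (5/11)(4/10)(6/9)(3/8) = 0.045455; P(data | jar B) = (1/6)(0/5) = 0; P(data | jar C) = (3/7)(2/6)(4/5)(1/4) = 0.028571; P(data | jar D) = (7/8)(6/7)(1/6)(5/5) = 0.125.
The prior-weighted likelihoods are 1/6 · 0.045455 = 0.0075758, 1/4 · 0 = 0, 1/3 · 0.028571 = 0.0095238, 1/4 · 0.125 = 0.03125; with total 0.04835.
Therefore the posterior P(jar D | data) = (0.03125) / (0.04835) = 0.64633.

0.6463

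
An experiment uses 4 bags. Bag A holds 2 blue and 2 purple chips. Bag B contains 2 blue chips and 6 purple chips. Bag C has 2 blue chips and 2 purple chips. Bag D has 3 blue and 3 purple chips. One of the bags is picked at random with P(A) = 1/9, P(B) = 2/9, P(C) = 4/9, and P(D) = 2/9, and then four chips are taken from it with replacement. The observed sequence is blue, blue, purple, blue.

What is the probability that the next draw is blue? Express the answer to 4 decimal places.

The likelihood of the observed sequence under each hypothesis: P(data | bag A) = (2/4)(2/4)(2/4)(2/4) = 0.0625; P(data | bag B) = (2/8)(2/8)(6/8)(2/8) = 0.011719; P(data | bag C) = (2/4)(2/4)(2/4)(2/4) = 0.0625; P(data | bag D) = (3/6)(3/6)(3/6)(3/6) = 0.0625.
Multiplying each by its prior: 1/9 · 0.0625 = 0.0069444, 2/9 · 0.011719 = 0.0026042, 4/9 · 0.0625 = 0.027778, 2/9 · 0.0625 = 0.013889; these sum to 0.051215.
Dividing through by the total gives posterior P(bag A | data) = 0.13559, P(bag B | data) = 0.050847, P(bag C | data) = 0.54237, P(bag D | data) = 0.27119.
So P(blue next | data) = Σ P(blue next | H) P(H | data) = (1/2)(0.13559) + (1/4)(0.050847) + (1/2)(0.54237) + (1/2)(0.27119) = 0.48729.

0.4873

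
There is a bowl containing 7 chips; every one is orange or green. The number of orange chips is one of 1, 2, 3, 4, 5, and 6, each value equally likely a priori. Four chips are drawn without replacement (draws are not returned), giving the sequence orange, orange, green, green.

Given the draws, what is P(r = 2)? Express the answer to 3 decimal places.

Under each hypothesis, the probability of the observed sequence is: P(data | r = 1) = (1/7)(0/6) = 0; P(data | r = 2) = (2/7)(1/6)(5/5)(4/4) = 1/21; P(data | r = 3) = (3/7)(2/6)(4/5)(3/4) = 3/35; P(data | r = 4) = (4/7)(3/6)(3/5)(2/4) = 3/35; P(data | r = 5) = (5/7)(4/6)(2/5)(1/4) = 1/21; P(data | r = 6) = (6/7)(5/6)(1/5)(0/4) = 0.
Weighting by the prior gives 1/6 · 0 = 0, 1/6 · 1/21 = 1/126, 1/6 · 3/35 = 1/70, 1/6 · 3/35 = 1/70, 1/6 · 1/21 = 1/126, 1/6 · 0 = 0; with total 2/45.
Hence P(r = 2 | data) = (1/126) / (2/45) = 5/28.

0.179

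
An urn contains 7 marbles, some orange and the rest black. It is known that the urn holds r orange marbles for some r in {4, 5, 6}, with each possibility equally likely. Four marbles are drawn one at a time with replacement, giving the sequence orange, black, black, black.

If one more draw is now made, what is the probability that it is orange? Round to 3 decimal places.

0.620

For each hypothesis, P(data | H) works out to: P(data | r = 4) = (4/7)(3/7)(3/7)(3/7) = 0.044981; P(data | r = 5) = (5/7)(2/7)(2/7)(2/7) = 0.01666; P(data | r = 6) = (6/7)(1/7)(1/7)(1/7) = 0.002499.
Weighting by the prior gives 1/3 · 0.044981 = 0.014994, 1/3 · 0.01666 = 0.0055532, 1/3 · 0.002499 = 0.00083299; these sum to 0.02138.
The posterior is then P(r = 4 | data) = 0.7013, P(r = 5 | data) = 0.25974, P(r = 6 | data) = 0.038961.
Averaging over the posterior, P(orange next | data) = (4/7)(0.7013) + (5/7)(0.25974) + (6/7)(0.038961) = 0.61967.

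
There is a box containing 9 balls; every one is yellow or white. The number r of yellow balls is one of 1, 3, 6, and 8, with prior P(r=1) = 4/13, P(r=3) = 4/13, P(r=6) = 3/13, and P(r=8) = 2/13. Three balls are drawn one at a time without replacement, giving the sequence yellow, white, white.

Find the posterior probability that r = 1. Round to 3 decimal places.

Under each hypothesis, the probability of the observed sequence is: P(data | r = 1) = (1/9)(8/8)(7/7) = 0.11111; P(data | r = 3) = (3/9)(6/8)(5/7) = 0.17857; P(data | r = 6) = (6/9)(3/8)(2/7) = 0.071429; P(data | r = 8) = (8/9)(1/8)(0/7) = 0.
The prior-weighted likelihoods are 4/13 · 0.11111 = 0.034188, 4/13 · 0.17857 = 0.054945, 3/13 · 0.071429 = 0.016484, 2/13 · 0 = 0; summing to 0.10562.
Hence P(r = 1 | data) = (0.034188) / (0.10562) = 0.3237.

0.324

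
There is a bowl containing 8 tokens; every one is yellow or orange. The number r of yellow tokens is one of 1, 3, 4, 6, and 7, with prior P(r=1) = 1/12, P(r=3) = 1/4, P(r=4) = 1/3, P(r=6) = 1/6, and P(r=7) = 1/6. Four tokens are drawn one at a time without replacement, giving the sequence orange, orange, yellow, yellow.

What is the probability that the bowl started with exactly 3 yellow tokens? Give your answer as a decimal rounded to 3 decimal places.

The likelihood of the observed sequence under each hypothesis: P(data | r = 1) = (7/8)(6/7)(1/6)(0/5) = 0; P(data | r = 3) = (5/8)(4/7)(3/6)(2/5) = 1/14; P(data | r = 4) = (4/8)(3/7)(4/6)(3/5) = 3/35; P(data | r = 6) = (2/8)(1/7)(6/6)(5/5) = 1/28; P(data | r = 7) = (1/8)(0/7) = 0.
Weighting by the prior gives 1/12 · 0 = 0, 1/4 · 1/14 = 1/56, 1/3 · 3/35 = 1/35, 1/6 · 1/28 = 1/168, 1/6 · 0 = 0; these sum to 11/210.
So P(r = 3 | data) = (1/56) / (11/210) = 15/44.

0.341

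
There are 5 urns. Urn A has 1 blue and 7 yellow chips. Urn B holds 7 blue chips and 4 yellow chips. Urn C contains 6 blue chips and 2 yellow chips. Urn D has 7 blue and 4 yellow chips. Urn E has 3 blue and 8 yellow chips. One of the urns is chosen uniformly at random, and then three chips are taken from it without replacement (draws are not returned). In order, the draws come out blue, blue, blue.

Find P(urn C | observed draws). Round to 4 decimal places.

Under each hypothesis, the probability of the observed sequence is: P(data | urn A) = (1/8)(0/7) = 0; P(data | urn B) = (7/11)(6/10)(5/9) = 0.21212; P(data | urn C) = (6/8)(5/7)(4/6) = 0.35714; P(data | urn D) = (7/11)(6/10)(5/9) = 0.21212; P(data | urn E) = (3/11)(2/10)(1/9) = 0.0060606.
Multiplying each by its prior: 1/5 · 0 = 0, 1/5 · 0.21212 = 0.042424, 1/5 · 0.35714 = 0.071429, 1/5 · 0.21212 = 0.042424, 1/5 · 0.0060606 = 0.0012121; summing to 0.15749.
Hence P(urn C | data) = (0.071429) / (0.15749) = 0.45355.

0.4535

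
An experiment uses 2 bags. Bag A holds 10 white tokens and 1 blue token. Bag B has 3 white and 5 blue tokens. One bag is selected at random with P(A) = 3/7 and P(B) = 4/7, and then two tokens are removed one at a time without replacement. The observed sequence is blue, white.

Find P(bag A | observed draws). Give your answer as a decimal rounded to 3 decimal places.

0.203

The likelihood of the observed sequence under each hypothesis: P(data | bag A) = (1/11)(10/10) = 0.090909; P(data | bag B) = (5/8)(3/7) = 0.26786.
Multiplying each by its prior: 3/7 · 0.090909 = 0.038961, 4/7 · 0.26786 = 0.15306; summing to 0.19202.
Therefore the posterior P(bag A | data) = (0.038961) / (0.19202) = 0.2029.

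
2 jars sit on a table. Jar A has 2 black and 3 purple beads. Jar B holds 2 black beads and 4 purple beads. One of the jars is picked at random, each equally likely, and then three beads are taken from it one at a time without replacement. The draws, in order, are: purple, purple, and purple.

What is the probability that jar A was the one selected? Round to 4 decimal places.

0.3333

The likelihood of the observed sequence under each hypothesis: P(data | jar A) = (3/5)(2/4)(1/3) = 1/10; P(data | jar B) = (4/6)(3/5)(2/4) = 1/5.
The prior-weighted likelihoods are 1/2 · 1/10 = 1/20, 1/2 · 1/5 = 1/10; summing to 3/20.
By Bayes' rule, P(jar A | data) = (1/20) / (3/20) = 1/3.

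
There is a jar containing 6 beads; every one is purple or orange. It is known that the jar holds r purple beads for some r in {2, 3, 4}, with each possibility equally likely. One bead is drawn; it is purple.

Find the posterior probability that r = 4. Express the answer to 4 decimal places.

Under each hypothesis, the probability of this draw is: P(data | r = 2) = (2/6) = 1/3; P(data | r = 3) = (3/6) = 1/2; P(data | r = 4) = (4/6) = 2/3.
Multiplying each by its prior: 1/3 · 1/3 = 1/9, 1/3 · 1/2 = 1/6, 1/3 · 2/3 = 2/9; these sum to 1/2.
By Bayes' rule, P(r = 4 | data) = (2/9) / (1/2) = 4/9.

0.4444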